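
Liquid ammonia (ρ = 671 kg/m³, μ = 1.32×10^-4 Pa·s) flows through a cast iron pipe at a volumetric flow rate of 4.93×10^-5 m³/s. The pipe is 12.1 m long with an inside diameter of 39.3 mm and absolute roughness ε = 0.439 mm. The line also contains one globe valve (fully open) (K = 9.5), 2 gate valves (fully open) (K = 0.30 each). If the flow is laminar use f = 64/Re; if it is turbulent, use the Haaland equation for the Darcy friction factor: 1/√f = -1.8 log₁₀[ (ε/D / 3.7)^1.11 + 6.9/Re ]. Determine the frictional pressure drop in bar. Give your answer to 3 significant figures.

ΔP ≈ 1.33×10^-4 bar

Cross-sectional area A = πD²/4 = π(0.0393)²/4 = 0.001213 m²; mean velocity V = Q/A = 4.93e-05/0.001213 = 0.04064 m/s.
Reynolds number Re = ρVD/μ = 671 · 0.04064 · 0.0393 / 0.000132 = 8119.
Re > 4000 → turbulent. Relative roughness ε/D = 0.000439/0.0393 = 0.0112. Haaland: 1/√f = -1.8 log₁₀[(0.0112/3.7)^1.11 + 6.9/8119] = -1.8 log₁₀[0.00159 + 0.00085] = 4.701, so f = 0.04524.
Total minor-loss coefficient ΣK = 1·9.5 + 2·0.3 = 10.1.
ΔP = [f·L/D + ΣK]·(ρV²/2) = [0.04524·12.1/0.0393 + 10.1]·(671·0.04064²/2) = [13.93 + 10.1]·0.5542 = 13.32 Pa.
ΔP = 13.32 Pa = 1.33×10^-4 bar.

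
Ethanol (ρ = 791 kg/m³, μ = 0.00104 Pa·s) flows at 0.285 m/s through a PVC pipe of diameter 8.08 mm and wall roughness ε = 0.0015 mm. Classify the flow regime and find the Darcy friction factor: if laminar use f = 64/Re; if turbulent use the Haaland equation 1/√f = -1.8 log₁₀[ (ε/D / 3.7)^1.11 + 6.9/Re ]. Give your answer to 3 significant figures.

f ≈ 0.0365

Re = ρVD/μ = 791·0.285·0.00808/0.00104 = 1751.
Re < 2300 → laminar, so f = 64/Re = 0.03654 (roughness is irrelevant in laminar flow).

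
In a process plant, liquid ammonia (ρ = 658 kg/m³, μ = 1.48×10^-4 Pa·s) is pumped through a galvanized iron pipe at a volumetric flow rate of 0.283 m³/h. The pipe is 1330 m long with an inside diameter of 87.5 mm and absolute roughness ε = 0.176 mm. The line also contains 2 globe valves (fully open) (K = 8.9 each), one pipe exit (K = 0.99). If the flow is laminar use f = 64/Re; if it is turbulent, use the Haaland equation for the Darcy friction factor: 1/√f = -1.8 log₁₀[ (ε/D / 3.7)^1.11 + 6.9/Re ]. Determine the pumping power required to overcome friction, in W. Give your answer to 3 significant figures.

Q = 0.283 m³/h = 0.283/3600 = 7.861e-05 m³/s.
Cross-sectional area A = πD²/4 = π(0.0875)²/4 = 0.006013 m²; mean velocity V = Q/A = 7.861e-05/0.006013 = 0.01307 m/s.
Reynolds number Re = ρVD/μ = 658 · 0.01307 · 0.0875 / 0.000148 = 5086.
Re > 4000 → turbulent. Relative roughness ε/D = 0.000176/0.0875 = 0.00201. Haaland: 1/√f = -1.8 log₁₀[(0.00201/3.7)^1.11 + 6.9/5086] = -1.8 log₁₀[0.000238 + 0.00136] = 5.035, so f = 0.03944.
Total minor-loss coefficient ΣK = 2·8.9 + 1·0.99 = 18.8.
ΔP = [f·L/D + ΣK]·(ρV²/2) = [0.03944·1330/0.0875 + 18.8]·(658·0.01307²/2) = [599.5 + 18.8]·0.05623 = 34.77 Pa.
Pumping power P = QΔP = 7.861e-05·34.77 = 0.002733 W = 0.00273 W.

P ≈ 0.00273 W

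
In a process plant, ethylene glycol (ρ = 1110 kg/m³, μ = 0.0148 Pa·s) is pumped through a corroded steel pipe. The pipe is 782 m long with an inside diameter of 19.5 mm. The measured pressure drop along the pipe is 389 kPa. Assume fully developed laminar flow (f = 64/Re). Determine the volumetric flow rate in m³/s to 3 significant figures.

For laminar flow, f = 64/Re with Re = ρVD/μ, so Darcy-Weisbach reduces to ΔP = 32μLV/D². Solving for V: V = ΔP·D²/(32μL) = 3.89e+05·(0.0195)²/(32·0.0148·782) = 0.3994 m/s.
Check: Re = ρVD/μ = 1110·0.3994·0.0195/0.0148 = 584.1 < 2300, so the laminar assumption holds.
Q = V·A = 0.3994·(π/4·0.0195²) = 0.0001193 m³/s = 1.19×10^-4 m³/s.

Q ≈ 1.19×10^-4 m³/s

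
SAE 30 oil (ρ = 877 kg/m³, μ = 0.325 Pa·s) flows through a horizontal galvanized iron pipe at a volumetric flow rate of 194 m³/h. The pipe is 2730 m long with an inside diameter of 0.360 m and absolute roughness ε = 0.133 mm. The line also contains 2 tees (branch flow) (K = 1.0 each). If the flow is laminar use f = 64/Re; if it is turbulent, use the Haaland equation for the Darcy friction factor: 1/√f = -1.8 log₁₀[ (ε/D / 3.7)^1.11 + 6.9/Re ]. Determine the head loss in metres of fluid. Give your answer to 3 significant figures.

h_f ≈ 13.5 m

Q = 194 m³/h = 194/3600 = 0.05389 m³/s.
Cross-sectional area A = πD²/4 = π(0.36)²/4 = 0.1018 m²; mean velocity V = Q/A = 0.05389/0.1018 = 0.5294 m/s.
Reynolds number Re = ρVD/μ = 877 · 0.5294 · 0.36 / 0.325 = 514.3.
Re < 2300 → laminar flow, so f = 64/Re = 64/514.3 = 0.1244 (the turbulent correlation is not needed).
Total minor-loss coefficient ΣK = 2·1 = 2.
ΔP = [f·L/D + ΣK]·(ρV²/2) = [0.1244·2730/0.36 + 2]·(877·0.5294²/2) = [943.7 + 2]·122.9 = 1.162e+05 Pa.
Head loss h_f = ΔP/(ρg) = 1.162e+05/(877·9.81) = 13.5 m.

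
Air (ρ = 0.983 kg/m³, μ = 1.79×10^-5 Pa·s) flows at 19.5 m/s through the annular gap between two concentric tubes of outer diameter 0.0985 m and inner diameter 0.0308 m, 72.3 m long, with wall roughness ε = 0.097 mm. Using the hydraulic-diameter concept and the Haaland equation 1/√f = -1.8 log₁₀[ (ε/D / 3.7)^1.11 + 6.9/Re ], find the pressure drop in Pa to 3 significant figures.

ΔP ≈ 4790 Pa

Hydraulic diameter D_h = 4A/P = D_o - D_i = 0.0985 - 0.0308 = 0.0677 m.
Re = ρVD_h/μ = 0.983·19.5·0.0677/1.79e-05 = 7.25e+04.
ε/D_h = 9.7e-05/0.0677 = 0.00143; Haaland gives 1/√f = -1.8 log₁₀[0.000163+9.52e-05] = 6.458, so f = 0.02398.
ΔP = f(L/D_h)(ρV²/2) = 0.02398·72.3/0.0677·186.9 = 4786 Pa.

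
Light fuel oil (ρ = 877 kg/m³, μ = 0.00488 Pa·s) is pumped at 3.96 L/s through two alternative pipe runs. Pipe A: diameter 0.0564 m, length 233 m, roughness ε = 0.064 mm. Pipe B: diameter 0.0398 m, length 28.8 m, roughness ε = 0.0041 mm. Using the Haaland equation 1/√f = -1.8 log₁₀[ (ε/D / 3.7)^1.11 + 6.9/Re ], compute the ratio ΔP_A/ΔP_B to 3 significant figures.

ΔP_A/ΔP_B ≈ 1.64

Pipe A: V = Q/A = 0.00396/0.002498 = 1.585 m/s; Re = 1.607e+04; ε/D = 0.00113; Haaland → f = 0.02912; ΔP_A = f(L/D)(ρV²/2) = 1.326e+05 Pa.
Pipe B: V = Q/A = 0.00396/0.001244 = 3.183 m/s; Re = 2.277e+04; ε/D = 0.000103; Haaland → f = 0.02511; ΔP_B = f(L/D)(ρV²/2) = 8.072e+04 Pa.
ΔP_A/ΔP_B = 1.326e+05/8.072e+04 = 1.64.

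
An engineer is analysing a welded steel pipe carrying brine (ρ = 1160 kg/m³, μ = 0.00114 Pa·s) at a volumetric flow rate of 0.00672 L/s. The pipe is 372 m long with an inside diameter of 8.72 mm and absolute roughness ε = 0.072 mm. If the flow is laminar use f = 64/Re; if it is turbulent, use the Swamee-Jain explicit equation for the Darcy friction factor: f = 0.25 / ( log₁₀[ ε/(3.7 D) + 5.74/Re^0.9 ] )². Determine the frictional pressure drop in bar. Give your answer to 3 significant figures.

Q = 0.00672 L/s = 0.00672/1000 = 6.72e-06 m³/s.
Cross-sectional area A = πD²/4 = π(0.00872)²/4 = 5.972e-05 m²; mean velocity V = Q/A = 6.72e-06/5.972e-05 = 0.1125 m/s.
Reynolds number Re = ρVD/μ = 1160 · 0.1125 · 0.00872 / 0.00114 = 998.4.
Re < 2300 → laminar flow, so f = 64/Re = 64/998.4 = 0.0641 (the turbulent correlation is not needed).
Darcy-Weisbach: ΔP = f(L/D)(ρV²/2) = 0.0641·(372/0.00872)·(1160·0.1125²/2) = 0.0641·4.266e+04·7.344 = 2.008e+04 Pa.
ΔP = 2.008e+04 Pa = 0.201 bar.

ΔP ≈ 0.201 bar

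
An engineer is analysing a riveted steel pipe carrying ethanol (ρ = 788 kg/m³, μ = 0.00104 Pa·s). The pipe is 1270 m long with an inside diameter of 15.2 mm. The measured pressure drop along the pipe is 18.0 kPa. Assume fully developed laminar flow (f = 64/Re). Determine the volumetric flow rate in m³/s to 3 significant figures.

For laminar flow, f = 64/Re with Re = ρVD/μ, so Darcy-Weisbach reduces to ΔP = 32μLV/D². Solving for V: V = ΔP·D²/(32μL) = 1.8e+04·(0.0152)²/(32·0.00104·1270) = 0.09839 m/s.
Check: Re = ρVD/μ = 788·0.09839·0.0152/0.00104 = 1133 < 2300, so the laminar assumption holds.
Q = V·A = 0.09839·(π/4·0.0152²) = 1.785e-05 m³/s = 1.79×10^-5 m³/s.

Q ≈ 1.79×10^-5 m³/s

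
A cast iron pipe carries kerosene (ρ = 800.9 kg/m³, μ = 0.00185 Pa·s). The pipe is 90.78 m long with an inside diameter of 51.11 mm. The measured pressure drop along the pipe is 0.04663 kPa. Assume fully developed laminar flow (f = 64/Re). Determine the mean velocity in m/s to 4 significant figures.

For laminar flow, f = 64/Re with Re = ρVD/μ, so Darcy-Weisbach reduces to ΔP = 32μLV/D². Solving for V: V = ΔP·D²/(32μL) = 46.63·(0.05111)²/(32·0.00185·90.78) = 0.02267 m/s.
Check: Re = ρVD/μ = 800.9·0.02267·0.05111/0.00185 = 501.5 < 2300, so the laminar assumption holds.

V ≈ 0.02267 m/s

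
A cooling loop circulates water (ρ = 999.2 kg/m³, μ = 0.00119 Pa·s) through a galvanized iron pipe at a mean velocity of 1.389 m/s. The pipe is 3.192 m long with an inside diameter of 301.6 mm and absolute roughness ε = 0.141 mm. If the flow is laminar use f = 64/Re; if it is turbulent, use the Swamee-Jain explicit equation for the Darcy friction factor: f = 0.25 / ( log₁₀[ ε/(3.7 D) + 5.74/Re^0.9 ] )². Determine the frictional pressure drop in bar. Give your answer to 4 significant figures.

Reynolds number Re = ρVD/μ = 999.2 · 1.389 · 0.3016 / 0.00119 = 3.518e+05.
Re > 4000 → turbulent. Relative roughness ε/D = 0.000141/0.3016 = 0.000468. Swamee-Jain: f = 0.25/(log₁₀[0.000468/3.7 + 5.74/3.518e+05^0.9])² = 0.25/(log₁₀[0.000126 + 5.85e-05])² = 0.25/(-3.733)² = 0.01794.
Darcy-Weisbach: ΔP = f(L/D)(ρV²/2) = 0.01794·(3.192/0.3016)·(999.2·1.389²/2) = 0.01794·10.58·963.9 = 183 Pa.
ΔP = 183 Pa = 0.001830 bar.

ΔP ≈ 0.001830 bar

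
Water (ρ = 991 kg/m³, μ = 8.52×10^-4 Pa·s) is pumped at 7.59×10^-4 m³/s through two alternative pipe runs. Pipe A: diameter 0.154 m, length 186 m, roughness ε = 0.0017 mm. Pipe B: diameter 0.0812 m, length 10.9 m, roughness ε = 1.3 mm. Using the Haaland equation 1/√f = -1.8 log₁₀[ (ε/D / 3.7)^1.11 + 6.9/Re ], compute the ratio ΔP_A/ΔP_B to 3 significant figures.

Pipe A: V = Q/A = 0.000759/0.01863 = 0.04075 m/s; Re = 7299; ε/D = 1.1e-05; Haaland → f = 0.03375; ΔP_A = f(L/D)(ρV²/2) = 33.54 Pa.
Pipe B: V = Q/A = 0.000759/0.005178 = 0.1466 m/s; Re = 1.384e+04; ε/D = 0.016; Haaland → f = 0.0478; ΔP_B = f(L/D)(ρV²/2) = 68.29 Pa.
ΔP_A/ΔP_B = 33.54/68.29 = 0.491.

ΔP_A/ΔP_B ≈ 0.491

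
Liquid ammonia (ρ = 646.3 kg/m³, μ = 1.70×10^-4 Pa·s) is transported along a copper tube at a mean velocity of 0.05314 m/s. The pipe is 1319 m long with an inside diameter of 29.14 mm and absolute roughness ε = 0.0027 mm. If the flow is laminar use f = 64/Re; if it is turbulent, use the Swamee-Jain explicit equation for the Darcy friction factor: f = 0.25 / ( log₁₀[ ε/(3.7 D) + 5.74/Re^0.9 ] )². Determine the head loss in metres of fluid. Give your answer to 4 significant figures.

h_f ≈ 0.2356 m

Reynolds number Re = ρVD/μ = 646.3 · 0.05314 · 0.02914 / 0.00017 = 5887.
Re > 4000 → turbulent. Relative roughness ε/D = 2.7e-06/0.02914 = 9.27e-05. Swamee-Jain: f = 0.25/(log₁₀[9.27e-05/3.7 + 5.74/5887^0.9])² = 0.25/(log₁₀[2.5e-05 + 0.00232])² = 0.25/(-2.629)² = 0.03616.
Darcy-Weisbach: ΔP = f(L/D)(ρV²/2) = 0.03616·(1319/0.02914)·(646.3·0.05314²/2) = 0.03616·4.526e+04·0.9125 = 1494 Pa.
Head loss h_f = ΔP/(ρg) = 1494/(646.3·9.81) = 0.2356 m.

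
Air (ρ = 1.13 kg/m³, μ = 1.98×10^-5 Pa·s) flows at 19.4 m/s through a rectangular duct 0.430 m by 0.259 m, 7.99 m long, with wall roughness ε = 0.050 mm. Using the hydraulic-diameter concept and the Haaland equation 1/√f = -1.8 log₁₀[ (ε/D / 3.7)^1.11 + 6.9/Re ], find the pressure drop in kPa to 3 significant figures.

Hydraulic diameter D_h = 4A/P = 4·(0.43·0.259)/(2·(0.43+0.259)) = 0.4455/1.378 = 0.3233 m.
Re = ρVD_h/μ = 1.13·19.4·0.3233/1.98e-05 = 3.579e+05.
ε/D_h = 5e-05/0.3233 = 0.000155; Haaland gives 1/√f = -1.8 log₁₀[1.38e-05+1.93e-05] = 8.065, so f = 0.01537.
ΔP = f(L/D_h)(ρV²/2) = 0.01537·7.99/0.3233·212.6 = 80.8 Pa.
ΔP = 0.0808 kPa.

ΔP ≈ 0.0808 kPa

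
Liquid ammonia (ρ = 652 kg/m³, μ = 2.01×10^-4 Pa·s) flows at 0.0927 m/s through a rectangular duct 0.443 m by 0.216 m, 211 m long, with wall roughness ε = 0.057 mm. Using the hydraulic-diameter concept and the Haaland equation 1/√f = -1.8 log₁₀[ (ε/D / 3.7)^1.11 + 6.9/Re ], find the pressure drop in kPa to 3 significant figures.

ΔP ≈ 0.0390 kPa

Hydraulic diameter D_h = 4A/P = 4·(0.443·0.216)/(2·(0.443+0.216)) = 0.3828/1.318 = 0.2904 m.
Re = ρVD_h/μ = 652·0.0927·0.2904/0.000201 = 8.732e+04.
ε/D_h = 5.7e-05/0.2904 = 0.000196; Haaland gives 1/√f = -1.8 log₁₀[1.8e-05+7.9e-05] = 7.224, so f = 0.01916.
ΔP = f(L/D_h)(ρV²/2) = 0.01916·211/0.2904·2.801 = 39 Pa.
ΔP = 0.0390 kPa.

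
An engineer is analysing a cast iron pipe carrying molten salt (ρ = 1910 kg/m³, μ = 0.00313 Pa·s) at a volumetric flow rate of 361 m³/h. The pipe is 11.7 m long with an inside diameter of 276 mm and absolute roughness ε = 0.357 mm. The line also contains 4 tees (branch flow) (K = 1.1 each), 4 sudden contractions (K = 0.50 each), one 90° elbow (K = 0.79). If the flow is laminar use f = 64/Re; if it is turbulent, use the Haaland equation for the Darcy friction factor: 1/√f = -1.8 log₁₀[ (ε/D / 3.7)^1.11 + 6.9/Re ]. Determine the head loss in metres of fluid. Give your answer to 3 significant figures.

Q = 361 m³/h = 361/3600 = 0.1003 m³/s.
Cross-sectional area A = πD²/4 = π(0.276)²/4 = 0.05983 m²; mean velocity V = Q/A = 0.1003/0.05983 = 1.676 m/s.
Reynolds number Re = ρVD/μ = 1910 · 1.676 · 0.276 / 0.00313 = 2.823e+05.
Re > 4000 → turbulent. Relative roughness ε/D = 0.000357/0.276 = 0.00129. Haaland: 1/√f = -1.8 log₁₀[(0.00129/3.7)^1.11 + 6.9/2.823e+05] = -1.8 log₁₀[0.000146 + 2.44e-05] = 6.785, so f = 0.02172.
Total minor-loss coefficient ΣK = 4·1.1 + 4·0.5 + 1·0.79 = 7.19.
ΔP = [f·L/D + ΣK]·(ρV²/2) = [0.02172·11.7/0.276 + 7.19]·(1910·1.676²/2) = [0.9209 + 7.19]·2683 = 2.176e+04 Pa.
Head loss h_f = ΔP/(ρg) = 2.176e+04/(1910·9.81) = 1.16 m.

h_f ≈ 1.16 m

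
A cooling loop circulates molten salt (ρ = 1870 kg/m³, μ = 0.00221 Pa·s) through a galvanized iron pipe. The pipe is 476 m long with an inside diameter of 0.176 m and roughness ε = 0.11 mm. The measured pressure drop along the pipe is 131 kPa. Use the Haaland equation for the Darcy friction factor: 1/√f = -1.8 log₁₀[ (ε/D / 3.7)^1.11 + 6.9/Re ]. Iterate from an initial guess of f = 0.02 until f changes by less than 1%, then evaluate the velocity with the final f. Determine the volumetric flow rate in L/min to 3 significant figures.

Rearranging Darcy-Weisbach: V = √(2·ΔP·D/(f·L·ρ)). With ε/D = 0.00011/0.176 = 0.000625, iterate starting from f = 0.02:
  f = 0.02 → V = √(2·1.31e+05·0.176/(0.02·476·1870)) = 1.609 m/s; Re = ρVD/μ = 2.397e+05; f → 0.01902
  f = 0.01902 → V = 1.65 m/s; Re = 2.458e+05; f → 0.01899
Converged (Δf/f < 1%). With the final f = 0.01899: V = √(2·1.31e+05·0.176/(0.01899·476·1870)) = 1.652 m/s.
Q = V·A = 1.652·(π/4·0.176²) = 0.04018 m³/s = 2410 L/min.

Q ≈ 2410 L/min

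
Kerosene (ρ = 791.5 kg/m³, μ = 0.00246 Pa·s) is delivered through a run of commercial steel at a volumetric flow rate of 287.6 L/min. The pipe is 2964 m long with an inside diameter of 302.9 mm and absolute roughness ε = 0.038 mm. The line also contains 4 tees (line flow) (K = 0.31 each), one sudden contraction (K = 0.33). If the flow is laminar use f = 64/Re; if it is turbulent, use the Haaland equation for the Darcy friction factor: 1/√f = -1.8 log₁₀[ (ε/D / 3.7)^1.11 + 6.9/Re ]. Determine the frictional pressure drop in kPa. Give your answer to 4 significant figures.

Q = 287.6 L/min = 287.6/60000 = 0.004793 m³/s.
Cross-sectional area A = πD²/4 = π(0.3029)²/4 = 0.07206 m²; mean velocity V = Q/A = 0.004793/0.07206 = 0.06652 m/s.
Reynolds number Re = ρVD/μ = 791.5 · 0.06652 · 0.3029 / 0.00246 = 6483.
Re > 4000 → turbulent. Relative roughness ε/D = 3.8e-05/0.3029 = 0.000125. Haaland: 1/√f = -1.8 log₁₀[(0.000125/3.7)^1.11 + 6.9/6483] = -1.8 log₁₀[1.09e-05 + 0.00106] = 5.343, so f = 0.03503.
Total minor-loss coefficient ΣK = 4·0.31 + 1·0.33 = 1.57.
ΔP = [f·L/D + ΣK]·(ρV²/2) = [0.03503·2964/0.3029 + 1.57]·(791.5·0.06652²/2) = [342.7 + 1.57]·1.751 = 602.9 Pa.
ΔP = 602.9 Pa = 0.6029 kPa.

ΔP ≈ 0.6029 kPa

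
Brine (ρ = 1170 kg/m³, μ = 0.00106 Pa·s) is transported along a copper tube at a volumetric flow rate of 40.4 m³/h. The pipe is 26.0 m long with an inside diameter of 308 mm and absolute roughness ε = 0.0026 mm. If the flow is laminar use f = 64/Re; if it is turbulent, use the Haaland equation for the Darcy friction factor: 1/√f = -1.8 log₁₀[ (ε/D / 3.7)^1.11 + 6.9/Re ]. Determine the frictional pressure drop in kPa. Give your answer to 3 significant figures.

ΔP ≈ 0.0231 kPa

Q = 40.4 m³/h = 40.4/3600 = 0.01122 m³/s.
Cross-sectional area A = πD²/4 = π(0.308)²/4 = 0.07451 m²; mean velocity V = Q/A = 0.01122/0.07451 = 0.1506 m/s.
Reynolds number Re = ρVD/μ = 1170 · 0.1506 · 0.308 / 0.00106 = 5.121e+04.
Re > 4000 → turbulent. Relative roughness ε/D = 2.6e-06/0.308 = 8.44e-06. Haaland: 1/√f = -1.8 log₁₀[(8.44e-06/3.7)^1.11 + 6.9/5.121e+04] = -1.8 log₁₀[5.47e-07 + 0.000135] = 6.964, so f = 0.02062.
Darcy-Weisbach: ΔP = f(L/D)(ρV²/2) = 0.02062·(26/0.308)·(1170·0.1506²/2) = 0.02062·84.42·13.27 = 23.1 Pa.
ΔP = 23.1 Pa = 0.0231 kPa.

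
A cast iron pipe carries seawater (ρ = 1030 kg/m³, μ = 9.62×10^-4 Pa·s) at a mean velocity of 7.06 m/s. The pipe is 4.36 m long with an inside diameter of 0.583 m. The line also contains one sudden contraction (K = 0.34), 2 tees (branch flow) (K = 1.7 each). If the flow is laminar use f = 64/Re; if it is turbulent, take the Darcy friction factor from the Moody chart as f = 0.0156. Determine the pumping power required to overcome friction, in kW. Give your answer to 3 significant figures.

P ≈ 187 kW

Reynolds number Re = ρVD/μ = 1030 · 7.06 · 0.583 / 0.000962 = 4.407e+06.
Re > 4000 → turbulent; use the Moody-chart value f = 0.0156.
Total minor-loss coefficient ΣK = 1·0.34 + 2·1.7 = 3.74.
ΔP = [f·L/D + ΣK]·(ρV²/2) = [0.0156·4.36/0.583 + 3.74]·(1030·7.06²/2) = [0.1167 + 3.74]·2.567e+04 = 9.9e+04 Pa.
Q = V·A = 7.06·0.2669 = 1.885 m³/s.
Pumping power P = QΔP = 1.885·9.9e+04 = 186600 W = 187 kW.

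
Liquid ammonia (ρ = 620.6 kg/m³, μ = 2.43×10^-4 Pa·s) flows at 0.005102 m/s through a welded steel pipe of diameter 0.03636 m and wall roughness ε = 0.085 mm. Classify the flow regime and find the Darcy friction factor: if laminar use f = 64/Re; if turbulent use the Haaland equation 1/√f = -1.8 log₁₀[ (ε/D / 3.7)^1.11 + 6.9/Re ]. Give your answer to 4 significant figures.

f ≈ 0.1351

Re = ρVD/μ = 620.6·0.005102·0.03636/0.000243 = 473.8.
Re < 2300 → laminar, so f = 64/Re = 0.1351 (roughness is irrelevant in laminar flow).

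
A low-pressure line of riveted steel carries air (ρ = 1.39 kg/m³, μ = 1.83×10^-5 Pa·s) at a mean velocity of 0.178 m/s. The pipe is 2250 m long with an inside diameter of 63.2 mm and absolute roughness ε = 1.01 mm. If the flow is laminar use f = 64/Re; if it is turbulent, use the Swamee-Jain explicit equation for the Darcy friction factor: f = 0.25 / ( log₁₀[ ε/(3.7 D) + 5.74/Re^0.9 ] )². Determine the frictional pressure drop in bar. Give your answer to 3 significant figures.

Reynolds number Re = ρVD/μ = 1.39 · 0.178 · 0.0632 / 1.83e-05 = 854.5.
Re < 2300 → laminar flow, so f = 64/Re = 64/854.5 = 0.0749 (the turbulent correlation is not needed).
Darcy-Weisbach: ΔP = f(L/D)(ρV²/2) = 0.0749·(2250/0.0632)·(1.39·0.178²/2) = 0.0749·3.56e+04·0.02202 = 58.72 Pa.
ΔP = 58.72 Pa = 5.87×10^-4 bar.

ΔP ≈ 5.87×10^-4 bar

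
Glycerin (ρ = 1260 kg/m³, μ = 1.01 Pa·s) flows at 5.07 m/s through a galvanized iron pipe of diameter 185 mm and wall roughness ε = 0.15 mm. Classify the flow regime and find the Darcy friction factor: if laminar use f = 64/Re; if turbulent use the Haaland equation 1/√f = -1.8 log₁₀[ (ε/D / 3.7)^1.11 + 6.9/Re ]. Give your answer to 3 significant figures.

Re = ρVD/μ = 1260·5.07·0.185/1.01 = 1170.
Re < 2300 → laminar, so f = 64/Re = 0.0547 (roughness is irrelevant in laminar flow).

f ≈ 0.0547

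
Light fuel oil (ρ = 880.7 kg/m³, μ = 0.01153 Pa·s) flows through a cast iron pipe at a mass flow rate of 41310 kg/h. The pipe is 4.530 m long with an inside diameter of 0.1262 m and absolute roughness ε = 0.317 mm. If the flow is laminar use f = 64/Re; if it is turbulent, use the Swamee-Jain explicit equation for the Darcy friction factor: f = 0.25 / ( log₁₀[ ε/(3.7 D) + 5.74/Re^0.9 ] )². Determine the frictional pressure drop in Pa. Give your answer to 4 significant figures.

ṁ = 41310 kg/h = 41310/3600 = 11.47 kg/s.
A = πD²/4 = π(0.1262)²/4 = 0.01251 m²; mean velocity V = ṁ/(ρA) = 11.47/(880.7 · 0.01251) = 1.042 m/s.
Reynolds number Re = ρVD/μ = 880.7 · 1.042 · 0.1262 / 0.0115 = 1.004e+04.
Re > 4000 → turbulent. Relative roughness ε/D = 0.000317/0.1262 = 0.00251. Swamee-Jain: f = 0.25/(log₁₀[0.00251/3.7 + 5.74/1.004e+04^0.9])² = 0.25/(log₁₀[0.000679 + 0.00144])² = 0.25/(-2.675)² = 0.03495.
Darcy-Weisbach: ΔP = f(L/D)(ρV²/2) = 0.03495·(4.53/0.1262)·(880.7·1.042²/2) = 0.03495·35.9·477.8 = 599.4 Pa.

ΔP ≈ 599.4 Pa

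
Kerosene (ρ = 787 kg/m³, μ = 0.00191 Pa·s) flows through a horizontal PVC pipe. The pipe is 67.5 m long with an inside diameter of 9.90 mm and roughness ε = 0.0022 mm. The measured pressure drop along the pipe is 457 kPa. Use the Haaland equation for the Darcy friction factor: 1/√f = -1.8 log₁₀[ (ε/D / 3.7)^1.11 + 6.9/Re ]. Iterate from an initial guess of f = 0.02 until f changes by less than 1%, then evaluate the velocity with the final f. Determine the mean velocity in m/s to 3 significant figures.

Rearranging Darcy-Weisbach: V = √(2·ΔP·D/(f·L·ρ)). With ε/D = 2.2e-06/0.0099 = 0.000222, iterate starting from f = 0.02:
  f = 0.02 → V = √(2·4.57e+05·0.0099/(0.02·67.5·787)) = 2.918 m/s; Re = ρVD/μ = 1.19e+04; f → 0.02974
  f = 0.02974 → V = 2.393 m/s; Re = 9763; f → 0.03134
  f = 0.03134 → V = 2.331 m/s; Re = 9510; f → 0.03156
Converged (Δf/f < 1%). With the final f = 0.03156: V = √(2·4.57e+05·0.0099/(0.03156·67.5·787)) = 2.323 m/s.

V ≈ 2.32 m/s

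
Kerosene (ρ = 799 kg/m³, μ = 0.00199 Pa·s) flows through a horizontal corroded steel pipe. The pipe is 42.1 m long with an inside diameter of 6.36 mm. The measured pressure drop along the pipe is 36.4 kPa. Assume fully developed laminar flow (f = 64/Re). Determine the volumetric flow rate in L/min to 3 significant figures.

Q ≈ 1.05 L/min

For laminar flow, f = 64/Re with Re = ρVD/μ, so Darcy-Weisbach reduces to ΔP = 32μLV/D². Solving for V: V = ΔP·D²/(32μL) = 3.64e+04·(0.00636)²/(32·0.00199·42.1) = 0.5492 m/s.
Check: Re = ρVD/μ = 799·0.5492·0.00636/0.00199 = 1402 < 2300, so the laminar assumption holds.
Q = V·A = 0.5492·(π/4·0.00636²) = 1.745e-05 m³/s = 1.05 L/min.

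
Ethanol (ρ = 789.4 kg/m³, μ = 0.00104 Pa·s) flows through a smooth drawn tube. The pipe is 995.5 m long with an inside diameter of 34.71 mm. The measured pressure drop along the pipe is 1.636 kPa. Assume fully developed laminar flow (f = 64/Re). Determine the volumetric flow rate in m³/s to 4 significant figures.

For laminar flow, f = 64/Re with Re = ρVD/μ, so Darcy-Weisbach reduces to ΔP = 32μLV/D². Solving for V: V = ΔP·D²/(32μL) = 1636·(0.03471)²/(32·0.00104·995.5) = 0.05949 m/s.
Check: Re = ρVD/μ = 789.4·0.05949·0.03471/0.00104 = 1567 < 2300, so the laminar assumption holds.
Q = V·A = 0.05949·(π/4·0.03471²) = 5.629e-05 m³/s = 5.629×10^-5 m³/s.

Q ≈ 5.629×10^-5 m³/s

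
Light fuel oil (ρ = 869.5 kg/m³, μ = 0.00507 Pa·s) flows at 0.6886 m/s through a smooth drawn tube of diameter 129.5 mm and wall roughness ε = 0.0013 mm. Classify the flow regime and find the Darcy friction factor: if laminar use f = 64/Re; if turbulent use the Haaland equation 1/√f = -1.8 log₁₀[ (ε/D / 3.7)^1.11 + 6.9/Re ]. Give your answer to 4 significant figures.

f ≈ 0.02758

Re = ρVD/μ = 869.5·0.6886·0.1295/0.00507 = 1.529e+04.
Re > 4000 → turbulent. ε/D = 1.3e-06/0.1295 = 1e-05; Haaland: 1/√f = -1.8 log₁₀[6.62e-07 + 0.000451] = 6.021, so f = 0.02758.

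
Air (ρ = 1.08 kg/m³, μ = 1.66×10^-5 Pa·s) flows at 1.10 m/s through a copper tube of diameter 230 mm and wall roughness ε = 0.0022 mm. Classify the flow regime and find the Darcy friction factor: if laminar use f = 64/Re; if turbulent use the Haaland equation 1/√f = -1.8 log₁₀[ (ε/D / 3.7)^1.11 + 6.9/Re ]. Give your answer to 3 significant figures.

f ≈ 0.0271

Re = ρVD/μ = 1.08·1.1·0.23/1.66e-05 = 1.646e+04.
Re > 4000 → turbulent. ε/D = 2.2e-06/0.23 = 9.57e-06; Haaland: 1/√f = -1.8 log₁₀[6.28e-07 + 0.000419] = 6.078, so f = 0.02707.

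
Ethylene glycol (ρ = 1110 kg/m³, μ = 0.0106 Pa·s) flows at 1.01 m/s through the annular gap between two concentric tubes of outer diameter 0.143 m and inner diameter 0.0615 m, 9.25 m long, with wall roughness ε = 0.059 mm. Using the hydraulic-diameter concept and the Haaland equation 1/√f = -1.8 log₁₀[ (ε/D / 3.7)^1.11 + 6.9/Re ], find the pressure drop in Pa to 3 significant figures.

Hydraulic diameter D_h = 4A/P = D_o - D_i = 0.143 - 0.0615 = 0.0815 m.
Re = ρVD_h/μ = 1110·1.01·0.0815/0.0106 = 8620.
ε/D_h = 5.9e-05/0.0815 = 0.000724; Haaland gives 1/√f = -1.8 log₁₀[7.65e-05+0.0008] = 5.503, so f = 0.03303.
ΔP = f(L/D_h)(ρV²/2) = 0.03303·9.25/0.0815·566.2 = 2122 Pa.

ΔP ≈ 2120 Pa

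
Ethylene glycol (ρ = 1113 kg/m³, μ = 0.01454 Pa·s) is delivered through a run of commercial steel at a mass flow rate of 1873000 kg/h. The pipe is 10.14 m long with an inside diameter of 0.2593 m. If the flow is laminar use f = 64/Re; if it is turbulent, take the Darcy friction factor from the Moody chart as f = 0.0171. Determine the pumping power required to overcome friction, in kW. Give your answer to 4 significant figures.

ṁ = 1873000 kg/h = 1873000/3600 = 520.3 kg/s.
A = πD²/4 = π(0.2593)²/4 = 0.05281 m²; mean velocity V = ṁ/(ρA) = 520.3/(1113 · 0.05281) = 8.852 m/s.
Reynolds number Re = ρVD/μ = 1113 · 8.852 · 0.2593 / 0.0145 = 1.757e+05.
Re > 4000 → turbulent; use the Moody-chart value f = 0.0171.
Darcy-Weisbach: ΔP = f(L/D)(ρV²/2) = 0.0171·(10.14/0.2593)·(1113·8.852²/2) = 0.0171·39.11·4.361e+04 = 2.916e+04 Pa.
Q = ṁ/ρ = 520.3/1113 = 0.4675 m³/s.
Pumping power P = QΔP = 0.4675·2.916e+04 = 13631 W = 13.63 kW.

P ≈ 13.63 kW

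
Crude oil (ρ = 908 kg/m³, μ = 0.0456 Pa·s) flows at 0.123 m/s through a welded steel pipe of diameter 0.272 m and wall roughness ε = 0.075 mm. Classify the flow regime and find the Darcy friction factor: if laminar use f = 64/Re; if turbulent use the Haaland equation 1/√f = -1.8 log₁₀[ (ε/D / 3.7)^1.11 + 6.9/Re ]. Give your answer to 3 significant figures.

f ≈ 0.0961

Re = ρVD/μ = 908·0.123·0.272/0.0456 = 666.2.
Re < 2300 → laminar, so f = 64/Re = 0.09607 (roughness is irrelevant in laminar flow).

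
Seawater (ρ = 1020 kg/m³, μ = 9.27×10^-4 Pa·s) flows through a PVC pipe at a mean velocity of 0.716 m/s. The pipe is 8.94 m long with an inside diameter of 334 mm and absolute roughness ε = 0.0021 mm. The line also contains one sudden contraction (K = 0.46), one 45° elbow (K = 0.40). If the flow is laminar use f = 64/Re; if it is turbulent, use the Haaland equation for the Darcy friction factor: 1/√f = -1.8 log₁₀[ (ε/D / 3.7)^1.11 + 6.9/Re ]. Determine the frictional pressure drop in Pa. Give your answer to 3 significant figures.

ΔP ≈ 328 Pa

Reynolds number Re = ρVD/μ = 1020 · 0.716 · 0.334 / 0.000927 = 2.631e+05.
Re > 4000 → turbulent. Relative roughness ε/D = 2.1e-06/0.334 = 6.29e-06. Haaland: 1/√f = -1.8 log₁₀[(6.29e-06/3.7)^1.11 + 6.9/2.631e+05] = -1.8 log₁₀[3.94e-07 + 2.62e-05] = 8.235, so f = 0.01475.
Total minor-loss coefficient ΣK = 1·0.46 + 1·0.4 = 0.86.
ΔP = [f·L/D + ΣK]·(ρV²/2) = [0.01475·8.94/0.334 + 0.86]·(1020·0.716²/2) = [0.3947 + 0.86]·261.5 = 328.1 Pa.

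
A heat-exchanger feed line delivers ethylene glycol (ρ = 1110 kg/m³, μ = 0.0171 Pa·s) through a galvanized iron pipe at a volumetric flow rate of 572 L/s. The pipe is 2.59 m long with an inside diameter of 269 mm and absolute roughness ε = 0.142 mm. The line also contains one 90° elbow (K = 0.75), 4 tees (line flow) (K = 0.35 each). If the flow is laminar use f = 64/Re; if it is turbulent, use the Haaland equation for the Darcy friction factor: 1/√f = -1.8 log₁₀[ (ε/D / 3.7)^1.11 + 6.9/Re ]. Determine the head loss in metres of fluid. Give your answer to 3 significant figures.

h_f ≈ 12.0 m

Q = 572 L/s = 572/1000 = 0.572 m³/s.
Cross-sectional area A = πD²/4 = π(0.269)²/4 = 0.05683 m²; mean velocity V = Q/A = 0.572/0.05683 = 10.06 m/s.
Reynolds number Re = ρVD/μ = 1110 · 10.06 · 0.269 / 0.0171 = 1.757e+05.
Re > 4000 → turbulent. Relative roughness ε/D = 0.000142/0.269 = 0.000528. Haaland: 1/√f = -1.8 log₁₀[(0.000528/3.7)^1.11 + 6.9/1.757e+05] = -1.8 log₁₀[5.39e-05 + 3.93e-05] = 7.256, so f = 0.019.
Total minor-loss coefficient ΣK = 1·0.75 + 4·0.35 = 2.15.
ΔP = [f·L/D + ΣK]·(ρV²/2) = [0.019·2.59/0.269 + 2.15]·(1110·10.06²/2) = [0.1829 + 2.15]·5.622e+04 = 1.312e+05 Pa.
Head loss h_f = ΔP/(ρg) = 1.312e+05/(1110·9.81) = 12.0 m.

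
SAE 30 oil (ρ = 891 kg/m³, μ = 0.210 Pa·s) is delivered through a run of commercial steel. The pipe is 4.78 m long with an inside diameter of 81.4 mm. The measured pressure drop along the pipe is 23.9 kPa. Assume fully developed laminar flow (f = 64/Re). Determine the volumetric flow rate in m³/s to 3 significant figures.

Q ≈ 0.0257 m³/s

For laminar flow, f = 64/Re with Re = ρVD/μ, so Darcy-Weisbach reduces to ΔP = 32μLV/D². Solving for V: V = ΔP·D²/(32μL) = 2.39e+04·(0.0814)²/(32·0.21·4.78) = 4.93 m/s.
Check: Re = ρVD/μ = 891·4.93·0.0814/0.21 = 1703 < 2300, so the laminar assumption holds.
Q = V·A = 4.93·(π/4·0.0814²) = 0.02566 m³/s = 0.0257 m³/s.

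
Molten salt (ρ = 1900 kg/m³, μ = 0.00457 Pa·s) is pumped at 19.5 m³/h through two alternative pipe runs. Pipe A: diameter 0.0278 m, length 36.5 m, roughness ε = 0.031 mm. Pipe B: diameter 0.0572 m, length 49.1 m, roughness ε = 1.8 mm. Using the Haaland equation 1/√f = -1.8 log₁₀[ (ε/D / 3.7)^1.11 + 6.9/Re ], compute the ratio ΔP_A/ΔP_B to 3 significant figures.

Pipe A: V = Q/A = 0.005417/0.000607 = 8.924 m/s; Re = 1.031e+05; ε/D = 0.00112; Haaland → f = 0.0223; ΔP_A = f(L/D)(ρV²/2) = 2.215e+06 Pa.
Pipe B: V = Q/A = 0.005417/0.00257 = 2.108 m/s; Re = 5.013e+04; ε/D = 0.0315; Haaland → f = 0.05904; ΔP_B = f(L/D)(ρV²/2) = 2.139e+05 Pa.
ΔP_A/ΔP_B = 2.215e+06/2.139e+05 = 10.4.

ΔP_A/ΔP_B ≈ 10.4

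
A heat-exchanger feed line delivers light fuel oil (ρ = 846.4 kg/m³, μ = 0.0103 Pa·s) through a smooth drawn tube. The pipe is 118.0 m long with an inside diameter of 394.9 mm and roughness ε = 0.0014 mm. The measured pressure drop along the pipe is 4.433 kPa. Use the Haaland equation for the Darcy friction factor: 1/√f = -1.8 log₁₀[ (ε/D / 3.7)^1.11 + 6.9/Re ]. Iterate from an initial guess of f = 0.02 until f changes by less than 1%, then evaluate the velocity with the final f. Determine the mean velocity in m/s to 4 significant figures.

V ≈ 1.273 m/s

Rearranging Darcy-Weisbach: V = √(2·ΔP·D/(f·L·ρ)). With ε/D = 1.4e-06/0.3949 = 3.55e-06, iterate starting from f = 0.02:
  f = 0.02 → V = √(2·4433·0.3949/(0.02·118·846.4)) = 1.324 m/s; Re = ρVD/μ = 4.296e+04; f → 0.02145
  f = 0.02145 → V = 1.279 m/s; Re = 4.149e+04; f → 0.02162
Converged (Δf/f < 1%). With the final f = 0.02162: V = √(2·4433·0.3949/(0.02162·118·846.4)) = 1.273 m/s.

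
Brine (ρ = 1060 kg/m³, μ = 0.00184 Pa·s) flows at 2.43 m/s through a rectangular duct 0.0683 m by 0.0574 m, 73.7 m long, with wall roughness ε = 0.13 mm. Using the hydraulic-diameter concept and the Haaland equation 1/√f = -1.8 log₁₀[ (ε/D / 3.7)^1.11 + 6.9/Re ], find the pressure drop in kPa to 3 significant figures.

ΔP ≈ 93.9 kPa

Hydraulic diameter D_h = 4A/P = 4·(0.0683·0.0574)/(2·(0.0683+0.0574)) = 0.01568/0.2514 = 0.06238 m.
Re = ρVD_h/μ = 1060·2.43·0.06238/0.00184 = 8.732e+04.
ε/D_h = 0.00013/0.06238 = 0.00208; Haaland gives 1/√f = -1.8 log₁₀[0.000247+7.9e-05] = 6.275, so f = 0.02539.
ΔP = f(L/D_h)(ρV²/2) = 0.02539·73.7/0.06238·3130 = 9.39e+04 Pa.
ΔP = 93.9 kPa.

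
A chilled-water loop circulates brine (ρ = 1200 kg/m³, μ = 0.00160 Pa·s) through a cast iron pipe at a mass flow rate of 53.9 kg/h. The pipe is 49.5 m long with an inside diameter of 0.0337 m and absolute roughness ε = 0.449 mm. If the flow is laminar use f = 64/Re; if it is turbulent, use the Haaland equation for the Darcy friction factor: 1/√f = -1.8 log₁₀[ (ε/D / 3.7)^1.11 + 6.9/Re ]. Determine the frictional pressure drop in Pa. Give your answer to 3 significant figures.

ΔP ≈ 31.2 Pa

ṁ = 53.9 kg/h = 53.9/3600 = 0.01497 kg/s.
A = πD²/4 = π(0.0337)²/4 = 0.000892 m²; mean velocity V = ṁ/(ρA) = 0.01497/(1200 · 0.000892) = 0.01399 m/s.
Reynolds number Re = ρVD/μ = 1200 · 0.01399 · 0.0337 / 0.0016 = 353.5.
Re < 2300 → laminar flow, so f = 64/Re = 64/353.5 = 0.181 (the turbulent correlation is not needed).
Darcy-Weisbach: ΔP = f(L/D)(ρV²/2) = 0.181·(49.5/0.0337)·(1200·0.01399²/2) = 0.181·1469·0.1174 = 31.22 Pa.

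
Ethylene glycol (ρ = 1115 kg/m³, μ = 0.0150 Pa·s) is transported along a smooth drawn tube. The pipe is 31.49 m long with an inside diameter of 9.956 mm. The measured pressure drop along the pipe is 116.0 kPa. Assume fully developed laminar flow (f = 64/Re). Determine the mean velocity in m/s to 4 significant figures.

For laminar flow, f = 64/Re with Re = ρVD/μ, so Darcy-Weisbach reduces to ΔP = 32μLV/D². Solving for V: V = ΔP·D²/(32μL) = 1.16e+05·(0.009956)²/(32·0.015·31.49) = 0.7607 m/s.
Check: Re = ρVD/μ = 1115·0.7607·0.009956/0.015 = 563 < 2300, so the laminar assumption holds.

V ≈ 0.7607 m/s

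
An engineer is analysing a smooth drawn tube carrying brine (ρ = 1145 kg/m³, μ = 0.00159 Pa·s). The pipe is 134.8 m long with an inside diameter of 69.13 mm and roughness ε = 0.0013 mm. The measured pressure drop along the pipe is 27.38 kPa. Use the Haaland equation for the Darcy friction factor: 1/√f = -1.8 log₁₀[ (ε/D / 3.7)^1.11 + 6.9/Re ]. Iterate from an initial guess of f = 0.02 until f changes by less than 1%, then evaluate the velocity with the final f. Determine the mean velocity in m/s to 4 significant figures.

Rearranging Darcy-Weisbach: V = √(2·ΔP·D/(f·L·ρ)). With ε/D = 1.3e-06/0.06913 = 1.88e-05, iterate starting from f = 0.02:
  f = 0.02 → V = √(2·2.738e+04·0.06913/(0.02·134.8·1145)) = 1.107 m/s; Re = ρVD/μ = 5.513e+04; f → 0.02031
  f = 0.02031 → V = 1.099 m/s; Re = 5.47e+04; f → 0.02035
Converged (Δf/f < 1%). With the final f = 0.02035: V = √(2·2.738e+04·0.06913/(0.02035·134.8·1145)) = 1.098 m/s.

V ≈ 1.098 m/s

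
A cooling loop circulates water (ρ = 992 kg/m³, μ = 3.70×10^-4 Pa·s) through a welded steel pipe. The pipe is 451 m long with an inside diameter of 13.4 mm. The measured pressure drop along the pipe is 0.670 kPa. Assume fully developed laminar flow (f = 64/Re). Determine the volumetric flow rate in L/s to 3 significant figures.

For laminar flow, f = 64/Re with Re = ρVD/μ, so Darcy-Weisbach reduces to ΔP = 32μLV/D². Solving for V: V = ΔP·D²/(32μL) = 670·(0.0134)²/(32·0.00037·451) = 0.02253 m/s.
Check: Re = ρVD/μ = 992·0.02253·0.0134/0.00037 = 809.4 < 2300, so the laminar assumption holds.
Q = V·A = 0.02253·(π/4·0.0134²) = 3.177e-06 m³/s = 0.00318 L/s.

Q ≈ 0.00318 L/s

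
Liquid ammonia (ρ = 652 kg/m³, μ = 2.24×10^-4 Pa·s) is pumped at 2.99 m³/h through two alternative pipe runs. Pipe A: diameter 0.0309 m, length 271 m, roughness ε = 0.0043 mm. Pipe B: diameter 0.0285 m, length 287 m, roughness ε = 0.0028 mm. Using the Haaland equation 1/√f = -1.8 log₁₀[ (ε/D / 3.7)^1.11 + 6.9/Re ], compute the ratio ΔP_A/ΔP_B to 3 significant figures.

ΔP_A/ΔP_B ≈ 0.647

Pipe A: V = Q/A = 0.0008306/0.0007499 = 1.108 m/s; Re = 9.961e+04; ε/D = 0.000139; Haaland → f = 0.01846; ΔP_A = f(L/D)(ρV²/2) = 6.475e+04 Pa.
Pipe B: V = Q/A = 0.0008306/0.0006379 = 1.302 m/s; Re = 1.08e+05; ε/D = 9.82e-05; Haaland → f = 0.018; ΔP_B = f(L/D)(ρV²/2) = 1.001e+05 Pa.
ΔP_A/ΔP_B = 6.475e+04/1.001e+05 = 0.647.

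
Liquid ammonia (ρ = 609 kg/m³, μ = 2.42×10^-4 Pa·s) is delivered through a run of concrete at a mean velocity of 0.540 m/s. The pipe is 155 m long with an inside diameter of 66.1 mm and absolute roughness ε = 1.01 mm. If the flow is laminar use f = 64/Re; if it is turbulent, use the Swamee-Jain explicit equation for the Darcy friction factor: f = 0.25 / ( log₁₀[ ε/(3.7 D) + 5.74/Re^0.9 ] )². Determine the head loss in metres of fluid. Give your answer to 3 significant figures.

Reynolds number Re = ρVD/μ = 609 · 0.54 · 0.0661 / 0.000242 = 8.982e+04.
Re > 4000 → turbulent. Relative roughness ε/D = 0.00101/0.0661 = 0.0153. Swamee-Jain: f = 0.25/(log₁₀[0.0153/3.7 + 5.74/8.982e+04^0.9])² = 0.25/(log₁₀[0.00413 + 0.0002])² = 0.25/(-2.364)² = 0.04475.
Darcy-Weisbach: ΔP = f(L/D)(ρV²/2) = 0.04475·(155/0.0661)·(609·0.54²/2) = 0.04475·2345·88.79 = 9318 Pa.
Head loss h_f = ΔP/(ρg) = 9318/(609·9.81) = 1.56 m.

h_f ≈ 1.56 m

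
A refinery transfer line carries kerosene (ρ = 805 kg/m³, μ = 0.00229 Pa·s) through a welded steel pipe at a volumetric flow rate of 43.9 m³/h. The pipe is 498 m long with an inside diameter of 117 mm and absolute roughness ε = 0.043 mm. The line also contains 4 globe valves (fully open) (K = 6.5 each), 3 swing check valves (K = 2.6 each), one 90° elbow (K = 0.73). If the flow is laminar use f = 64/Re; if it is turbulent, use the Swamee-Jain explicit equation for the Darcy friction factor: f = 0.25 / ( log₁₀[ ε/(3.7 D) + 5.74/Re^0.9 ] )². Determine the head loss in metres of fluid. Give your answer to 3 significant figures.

Q = 43.9 m³/h = 43.9/3600 = 0.01219 m³/s.
Cross-sectional area A = πD²/4 = π(0.117)²/4 = 0.01075 m²; mean velocity V = Q/A = 0.01219/0.01075 = 1.134 m/s.
Reynolds number Re = ρVD/μ = 805 · 1.134 · 0.117 / 0.00229 = 4.665e+04.
Re > 4000 → turbulent. Relative roughness ε/D = 4.3e-05/0.117 = 0.000368. Swamee-Jain: f = 0.25/(log₁₀[0.000368/3.7 + 5.74/4.665e+04^0.9])² = 0.25/(log₁₀[9.93e-05 + 0.000361])² = 0.25/(-3.337)² = 0.02245.
Total minor-loss coefficient ΣK = 4·6.5 + 3·2.6 + 1·0.73 = 34.5.
ΔP = [f·L/D + ΣK]·(ρV²/2) = [0.02245·498/0.117 + 34.5]·(805·1.134²/2) = [95.54 + 34.5]·517.8 = 6.735e+04 Pa.
Head loss h_f = ΔP/(ρg) = 6.735e+04/(805·9.81) = 8.53 m.

h_f ≈ 8.53 m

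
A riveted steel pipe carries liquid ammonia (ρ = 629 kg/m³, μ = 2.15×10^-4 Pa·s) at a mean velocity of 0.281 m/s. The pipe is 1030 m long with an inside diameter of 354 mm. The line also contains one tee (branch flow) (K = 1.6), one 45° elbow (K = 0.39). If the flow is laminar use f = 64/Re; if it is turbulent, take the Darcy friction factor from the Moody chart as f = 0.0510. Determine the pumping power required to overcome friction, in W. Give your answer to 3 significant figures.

P ≈ 103 W

Reynolds number Re = ρVD/μ = 629 · 0.281 · 0.354 / 0.000215 = 2.91e+05.
Re > 4000 → turbulent; use the Moody-chart value f = 0.0510.
Total minor-loss coefficient ΣK = 1·1.6 + 1·0.39 = 1.99.
ΔP = [f·L/D + ΣK]·(ρV²/2) = [0.051·1030/0.354 + 1.99]·(629·0.281²/2) = [148.4 + 1.99]·24.83 = 3734 Pa.
Q = V·A = 0.281·0.09842 = 0.02766 m³/s.
Pumping power P = QΔP = 0.02766·3734 = 103.3 W = 103 W.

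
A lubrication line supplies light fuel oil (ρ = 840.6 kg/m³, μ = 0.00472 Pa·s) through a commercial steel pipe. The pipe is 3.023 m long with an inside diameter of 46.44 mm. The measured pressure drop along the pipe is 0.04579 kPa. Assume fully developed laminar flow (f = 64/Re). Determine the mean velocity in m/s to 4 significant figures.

For laminar flow, f = 64/Re with Re = ρVD/μ, so Darcy-Weisbach reduces to ΔP = 32μLV/D². Solving for V: V = ΔP·D²/(32μL) = 45.79·(0.04644)²/(32·0.00472·3.023) = 0.2163 m/s.
Check: Re = ρVD/μ = 840.6·0.2163·0.04644/0.00472 = 1789 < 2300, so the laminar assumption holds.

V ≈ 0.2163 m/s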